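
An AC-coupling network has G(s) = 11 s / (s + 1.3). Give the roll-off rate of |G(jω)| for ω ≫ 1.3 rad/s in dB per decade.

With 1 zero and 1 pole, the high-frequency asymptotic slope is 20 × (1 − 1) = 0 dB/decade.

0 dB/decade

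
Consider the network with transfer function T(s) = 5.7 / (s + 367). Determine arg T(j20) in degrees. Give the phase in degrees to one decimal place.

∠(j20 + 367) = arctan(20/367) = 3.12°
∠T(j20) = −3.12° = -3.12°

-3.1°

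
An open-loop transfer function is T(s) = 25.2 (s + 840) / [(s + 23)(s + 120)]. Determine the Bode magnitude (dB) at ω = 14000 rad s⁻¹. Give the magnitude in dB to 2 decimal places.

|j14000 + 840| = √(14000² + 840²) = 1.403e+04
|j14000 + 23| = √(14000² + 23²) = 1.4e+04
|j14000 + 120| = √(14000² + 120²) = 1.4e+04
|T(j14000)| = 25.2 × 1.403e+04 / (1.4e+04 × 1.4e+04) = 0.0018032
20 log₁₀(0.0018032) = -54.879 dB

-54.88 dB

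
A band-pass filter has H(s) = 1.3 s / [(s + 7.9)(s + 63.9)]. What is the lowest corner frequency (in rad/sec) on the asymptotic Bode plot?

Break frequencies occur at each pole and zero magnitude: 7.9 rad/sec, 63.9 rad/sec.
The lowest is 7.9 rad/sec.

7.9 rad/sec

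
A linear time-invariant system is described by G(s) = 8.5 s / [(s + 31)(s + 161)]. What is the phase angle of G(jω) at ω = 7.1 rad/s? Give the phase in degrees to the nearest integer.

75°

∠(j7.1) = 90.00°
∠(j7.1 + 31) = arctan(7.1/31) = 12.90°
∠(j7.1 + 161) = arctan(7.1/161) = 2.53°
∠G(j7.1) = 90.00° − (12.90° + 2.53°) = 74.57°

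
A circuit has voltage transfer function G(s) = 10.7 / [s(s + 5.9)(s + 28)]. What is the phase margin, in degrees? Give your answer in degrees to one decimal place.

89.2°

Gain crossover: |G(jω)| = 1 at ω ≈ 0.0648 rad/s.
∠G(j0.0648) = −90° − arctan(0.0648/5.9) − arctan(0.0648/28) ≈ -90.76°
PM = 180° + (-90.76°) = 89.24°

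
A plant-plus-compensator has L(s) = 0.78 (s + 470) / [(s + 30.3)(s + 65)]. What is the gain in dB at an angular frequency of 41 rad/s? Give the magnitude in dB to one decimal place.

|j41 + 470| = √(41² + 470²) = 471.8
|j41 + 30.3| = √(41² + 30.3²) = 50.98
|j41 + 65| = √(41² + 65²) = 76.85
|L(j41)| = 0.78 × 471.8 / (50.98 × 76.85) = 0.093925
20 log₁₀(0.093925) = -20.54 dB

-20.5 dB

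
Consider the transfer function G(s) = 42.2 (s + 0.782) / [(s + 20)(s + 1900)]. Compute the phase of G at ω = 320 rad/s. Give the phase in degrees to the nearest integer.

∠(j320 + 0.782) = arctan(320/0.782) = 89.86°
∠(j320 + 20) = arctan(320/20) = 86.42°
∠(j320 + 1900) = arctan(320/1900) = 9.56°
∠G(j320) = 89.86° − (86.42° + 9.56°) = -6.12°

-6°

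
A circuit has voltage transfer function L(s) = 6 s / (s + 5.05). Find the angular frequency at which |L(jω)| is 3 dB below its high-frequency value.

For a single-pole high-pass, the −3 dB point is at the pole: ω = 5.05 rad/s.

5.05 rad/s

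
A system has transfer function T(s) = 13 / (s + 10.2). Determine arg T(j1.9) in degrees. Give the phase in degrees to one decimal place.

-10.6°

∠(j1.9 + 10.2) = arctan(1.9/10.2) = 10.55°
∠T(j1.9) = −10.55° = -10.55°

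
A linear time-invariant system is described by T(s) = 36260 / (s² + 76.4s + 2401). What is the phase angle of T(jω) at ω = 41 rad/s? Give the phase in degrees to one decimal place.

-77.1 deg

∠[(j41)² + 76.4(j41) + 2401] = ∠[720 + j3132.4] = 77.06°
∠T(j41) = −77.06° = -77.06°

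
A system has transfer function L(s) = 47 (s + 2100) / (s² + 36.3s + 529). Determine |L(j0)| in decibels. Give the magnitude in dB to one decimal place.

L(0) = 47 × 2100 / 529 = 186.58
20 log₁₀(186.58) = 45.42 dB

45.4 dB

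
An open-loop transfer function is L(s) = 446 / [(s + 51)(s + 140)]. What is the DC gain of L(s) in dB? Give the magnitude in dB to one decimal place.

-24.1 dB

L(0) = 446 / (51 × 140) = 0.062465
20 log₁₀(0.062465) = -24.09 dB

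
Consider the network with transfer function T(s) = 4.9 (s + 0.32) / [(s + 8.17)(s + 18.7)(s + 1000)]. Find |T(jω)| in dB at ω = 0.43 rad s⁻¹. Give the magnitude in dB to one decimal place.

|j0.43 + 0.32| = √(0.43² + 0.32²) = 0.536
|j0.43 + 8.17| = √(0.43² + 8.17²) = 8.181
|j0.43 + 18.7| = √(0.43² + 18.7²) = 18.7
|j0.43 + 1000| = √(0.43² + 1000²) = 1000
|T(j0.43)| = 4.9 × 0.536 / (8.181 × 18.7 × 1000) = 1.7163e-05
20 log₁₀(1.7163e-05) = -95.31 dB

-95.3 dB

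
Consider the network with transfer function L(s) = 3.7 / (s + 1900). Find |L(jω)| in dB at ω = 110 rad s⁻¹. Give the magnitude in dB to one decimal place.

|j110 + 1900| = √(110² + 1900²) = 1903
|L(j110)| = 3.7 / 1903 = 0.0019441
20 log₁₀(0.0019441) = -54.23 dB

-54.2 dB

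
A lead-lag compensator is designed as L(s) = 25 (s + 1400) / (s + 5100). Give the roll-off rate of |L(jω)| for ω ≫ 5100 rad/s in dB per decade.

0 dB/decade

With 1 zero and 1 pole, the high-frequency asymptotic slope is 20 × (1 − 1) = 0 dB/decade.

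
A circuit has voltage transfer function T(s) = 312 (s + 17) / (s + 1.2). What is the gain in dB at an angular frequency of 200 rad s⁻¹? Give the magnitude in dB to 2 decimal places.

|j200 + 17| = √(200² + 17²) = 200.7
|j200 + 1.2| = √(200² + 1.2²) = 200
|T(j200)| = 312 × 200.7 / 200 = 313.12
20 log₁₀(313.12) = 49.914 dB

49.91 dB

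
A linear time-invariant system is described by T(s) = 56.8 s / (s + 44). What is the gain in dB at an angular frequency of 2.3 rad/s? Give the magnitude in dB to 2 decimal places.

9.44 dB

|j2.3| = 2.3
|j2.3 + 44| = √(2.3² + 44²) = 44.06
|T(j2.3)| = 56.8 × 2.3 / 44.06 = 2.965
20 log₁₀(2.965) = 9.441 dB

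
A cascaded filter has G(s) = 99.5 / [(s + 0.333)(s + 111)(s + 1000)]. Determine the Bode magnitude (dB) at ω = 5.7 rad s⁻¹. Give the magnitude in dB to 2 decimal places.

-76.09 dB

|j5.7 + 0.333| = √(5.7² + 0.333²) = 5.71
|j5.7 + 111| = √(5.7² + 111²) = 111.1
|j5.7 + 1000| = √(5.7² + 1000²) = 1000
|G(j5.7)| = 99.5 / (5.71 × 111.1 × 1000) = 0.00015679
20 log₁₀(0.00015679) = -76.094 dB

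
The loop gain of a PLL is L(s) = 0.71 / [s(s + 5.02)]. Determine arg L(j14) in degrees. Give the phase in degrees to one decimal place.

∠(j14 + 5.02) = arctan(14/5.02) = 70.27°
∠(j14) = 90.00°
∠L(j14) = − (70.27° + 90.00°) = -160.27°

-160.3°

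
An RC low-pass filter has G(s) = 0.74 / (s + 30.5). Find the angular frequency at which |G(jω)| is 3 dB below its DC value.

30.5 rad s⁻¹

For a single-pole low-pass, the −3 dB point is at the pole: ω = 30.5 rad s⁻¹.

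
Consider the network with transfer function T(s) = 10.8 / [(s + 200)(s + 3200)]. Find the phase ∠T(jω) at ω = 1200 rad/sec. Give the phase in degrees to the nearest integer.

∠(j1200 + 200) = arctan(1200/200) = 80.54°
∠(j1200 + 3200) = arctan(1200/3200) = 20.56°
∠T(j1200) = − (80.54° + 20.56°) = -101.09°

-101°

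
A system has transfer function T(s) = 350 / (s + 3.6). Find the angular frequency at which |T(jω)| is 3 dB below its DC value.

3.6 rad/s

For a single-pole low-pass, the −3 dB point is at the pole: ω = 3.6 rad/s.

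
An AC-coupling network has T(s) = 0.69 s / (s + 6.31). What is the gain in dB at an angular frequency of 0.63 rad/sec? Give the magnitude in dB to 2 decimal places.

|j0.63| = 0.63
|j0.63 + 6.31| = √(0.63² + 6.31²) = 6.341
|T(j0.63)| = 0.69 × 0.63 / 6.341 = 0.06855
20 log₁₀(0.06855) = -23.280 dB

-23.28 dB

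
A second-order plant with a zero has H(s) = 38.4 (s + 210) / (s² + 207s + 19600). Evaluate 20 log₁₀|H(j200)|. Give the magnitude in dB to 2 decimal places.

|j200 + 210| = √(200² + 210²) = 290
|(j200)² + 207(j200) + 19600| = |-20400 + j41400| = 4.615e+04
|H(j200)| = 38.4 × 290 / 4.615e+04 = 0.24128
20 log₁₀(0.24128) = -12.349 dB

-12.35 dB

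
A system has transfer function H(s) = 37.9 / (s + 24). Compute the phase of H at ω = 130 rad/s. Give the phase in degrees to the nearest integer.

∠(j130 + 24) = arctan(130/24) = 79.54°
∠H(j130) = −79.54° = -79.54°

-80 deg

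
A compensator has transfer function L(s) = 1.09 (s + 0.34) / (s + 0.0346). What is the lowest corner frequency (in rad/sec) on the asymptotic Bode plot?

Break frequencies occur at each pole and zero magnitude: 0.0346 rad/sec, 0.34 rad/sec.
The lowest is 0.0346 rad/sec.

0.0346 rad/sec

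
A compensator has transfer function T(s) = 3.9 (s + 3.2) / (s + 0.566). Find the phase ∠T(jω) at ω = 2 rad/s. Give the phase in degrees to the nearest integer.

-42 deg

∠(j2 + 3.2) = arctan(2/3.2) = 32.01°
∠(j2 + 0.566) = arctan(2/0.566) = 74.20°
∠T(j2) = 32.01° − 74.20° = -42.19°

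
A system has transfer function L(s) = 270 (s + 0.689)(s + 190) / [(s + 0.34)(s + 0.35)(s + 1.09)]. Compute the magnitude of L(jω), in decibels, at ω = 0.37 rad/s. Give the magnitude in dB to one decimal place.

102.7 dB

|j0.37 + 0.689| = √(0.37² + 0.689²) = 0.7821
|j0.37 + 190| = √(0.37² + 190²) = 190
|j0.37 + 0.34| = √(0.37² + 0.34²) = 0.5025
|j0.37 + 0.35| = √(0.37² + 0.35²) = 0.5093
|j0.37 + 1.09| = √(0.37² + 1.09²) = 1.151
|L(j0.37)| = 270 × 0.7821 × 190 / (0.5025 × 0.5093 × 1.151) = 1.3619e+05
20 log₁₀(1.3619e+05) = 102.68 dB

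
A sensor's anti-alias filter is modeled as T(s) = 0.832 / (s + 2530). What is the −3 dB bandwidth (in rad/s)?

For a single-pole low-pass, the −3 dB point is at the pole: ω = 2530 rad/s.

2530 rad/s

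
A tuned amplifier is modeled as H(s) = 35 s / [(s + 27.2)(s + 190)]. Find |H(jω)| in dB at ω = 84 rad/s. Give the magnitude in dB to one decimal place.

|j84| = 84
|j84 + 27.2| = √(84² + 27.2²) = 88.29
|j84 + 190| = √(84² + 190²) = 207.7
|H(j84)| = 35 × 84 / (88.29 × 207.7) = 0.16029
20 log₁₀(0.16029) = -15.90 dB

-15.9 dB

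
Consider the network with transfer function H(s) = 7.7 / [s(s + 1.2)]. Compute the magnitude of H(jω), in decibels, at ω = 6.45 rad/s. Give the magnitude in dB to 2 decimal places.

|j6.45 + 1.2| = √(6.45² + 1.2²) = 6.561
|j6.45| = 6.45
|H(j6.45)| = 7.7 / (6.561 × 6.45) = 0.18196
20 log₁₀(0.18196) = -14.800 dB

-14.80 dB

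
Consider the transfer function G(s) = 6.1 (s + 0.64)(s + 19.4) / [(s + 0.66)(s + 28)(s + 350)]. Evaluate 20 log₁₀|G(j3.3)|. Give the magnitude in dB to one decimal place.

-38.3 dB

|j3.3 + 0.64| = √(3.3² + 0.64²) = 3.361
|j3.3 + 19.4| = √(3.3² + 19.4²) = 19.68
|j3.3 + 0.66| = √(3.3² + 0.66²) = 3.365
|j3.3 + 28| = √(3.3² + 28²) = 28.19
|j3.3 + 350| = √(3.3² + 350²) = 350
|G(j3.3)| = 6.1 × 3.361 × 19.68 / (3.365 × 28.19 × 350) = 0.01215
20 log₁₀(0.01215) = -38.31 dB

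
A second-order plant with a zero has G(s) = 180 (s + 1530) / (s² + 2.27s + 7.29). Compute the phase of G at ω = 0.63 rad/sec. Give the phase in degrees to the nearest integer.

-12°

∠(j0.63 + 1530) = arctan(0.63/1530) = 0.02°
∠[(j0.63)² + 2.27(j0.63) + 7.29] = ∠[6.8931 + j1.4301] = 11.72°
∠G(j0.63) = 0.02° − 11.72° = -11.70°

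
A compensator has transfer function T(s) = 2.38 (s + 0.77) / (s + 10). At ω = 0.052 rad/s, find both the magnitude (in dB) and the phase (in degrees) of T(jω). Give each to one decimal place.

|T| = -14.7 dB, ∠T = 3.6 deg

|j0.052 + 0.77| = √(0.052² + 0.77²) = 0.7718
|j0.052 + 10| = √(0.052² + 10²) = 10
|T(j0.052)| = 2.38 × 0.7718 / 10 = 0.18367
20 log₁₀(0.18367) = -14.72 dB
∠(j0.052 + 0.77) = arctan(0.052/0.77) = 3.86°
∠(j0.052 + 10) = arctan(0.052/10) = 0.30°
∠T(j0.052) = 3.86° − 0.30° = 3.57°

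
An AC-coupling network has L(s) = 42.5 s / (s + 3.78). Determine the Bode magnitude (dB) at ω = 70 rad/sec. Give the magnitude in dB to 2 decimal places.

|j70| = 70
|j70 + 3.78| = √(70² + 3.78²) = 70.1
|L(j70)| = 42.5 × 70 / 70.1 = 42.438
20 log₁₀(42.438) = 32.555 dB

32.56 dB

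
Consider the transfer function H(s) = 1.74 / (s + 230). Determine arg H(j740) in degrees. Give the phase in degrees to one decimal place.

-72.7°

∠(j740 + 230) = arctan(740/230) = 72.73°
∠H(j740) = −72.73° = -72.73°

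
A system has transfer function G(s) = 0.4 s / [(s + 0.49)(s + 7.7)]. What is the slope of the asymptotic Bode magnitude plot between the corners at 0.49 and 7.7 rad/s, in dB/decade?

0 dB/decade

In this band the factors already past their corner are: 1 differentiator zero, pole at 0.49; net slope = 0 dB/decade.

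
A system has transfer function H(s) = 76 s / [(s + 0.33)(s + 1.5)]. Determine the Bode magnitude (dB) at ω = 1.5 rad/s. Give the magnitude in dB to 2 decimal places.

30.88 dB

|j1.5| = 1.5
|j1.5 + 0.33| = √(1.5² + 0.33²) = 1.536
|j1.5 + 1.5| = √(1.5² + 1.5²) = 2.121
|H(j1.5)| = 76 × 1.5 / (1.536 × 2.121) = 34.99
20 log₁₀(34.99) = 30.879 dB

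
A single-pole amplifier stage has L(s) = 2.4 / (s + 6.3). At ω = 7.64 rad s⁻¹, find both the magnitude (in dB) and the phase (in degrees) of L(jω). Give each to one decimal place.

|L| = -12.3 dB, ∠L = -50.5°

|j7.64 + 6.3| = √(7.64² + 6.3²) = 9.903
|L(j7.64)| = 2.4 / 9.903 = 0.24236
20 log₁₀(0.24236) = -12.31 dB
∠(j7.64 + 6.3) = arctan(7.64/6.3) = 50.49°
∠L(j7.64) = −50.49° = -50.49°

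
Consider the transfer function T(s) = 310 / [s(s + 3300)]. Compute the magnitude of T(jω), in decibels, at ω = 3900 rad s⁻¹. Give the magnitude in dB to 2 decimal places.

-96.16 dB

|j3900 + 3300| = √(3900² + 3300²) = 5109
|j3900| = 3900
|T(j3900)| = 310 / (5109 × 3900) = 1.5559e-05
20 log₁₀(1.5559e-05) = -96.160 dB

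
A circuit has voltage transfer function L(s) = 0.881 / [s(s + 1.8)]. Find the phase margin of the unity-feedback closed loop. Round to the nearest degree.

75°

Gain crossover: |L(jω)| = 1 at ω ≈ 0.473 rad/sec.
∠L(j0.473) = −90° − arctan(0.473/1.8) ≈ -104.73°
PM = 180° + (-104.73°) = 75.27°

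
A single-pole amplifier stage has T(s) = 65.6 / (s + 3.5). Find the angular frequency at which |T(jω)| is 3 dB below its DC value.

For a single-pole low-pass, the −3 dB point is at the pole: ω = 3.5 rad/s.

3.5 rad/s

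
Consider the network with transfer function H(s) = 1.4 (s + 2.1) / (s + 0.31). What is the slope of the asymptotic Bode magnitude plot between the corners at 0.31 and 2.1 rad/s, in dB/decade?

-20 dB/decade

In this band the factors already past their corner are: pole at 0.31; net slope = -20 dB/decade.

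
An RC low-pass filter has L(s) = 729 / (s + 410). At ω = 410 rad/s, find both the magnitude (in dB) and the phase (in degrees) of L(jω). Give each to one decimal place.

|L| = 2.0 dB, ∠L = -45.0°

|j410 + 410| = √(410² + 410²) = 579.8
|L(j410)| = 729 / 579.8 = 1.2573
20 log₁₀(1.2573) = 1.99 dB
∠(j410 + 410) = arctan(410/410) = 45.00°
∠L(j410) = −45.00° = -45.00°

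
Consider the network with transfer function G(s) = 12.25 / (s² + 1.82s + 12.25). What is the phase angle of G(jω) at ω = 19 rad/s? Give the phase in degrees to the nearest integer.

-174°

∠[(j19)² + 1.82(j19) + 12.25] = ∠[-348.75 + j34.58] = 174.34°
∠G(j19) = −174.34° = -174.34°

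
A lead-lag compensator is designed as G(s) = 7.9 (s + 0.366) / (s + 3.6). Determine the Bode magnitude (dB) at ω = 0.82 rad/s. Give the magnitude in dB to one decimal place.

|j0.82 + 0.366| = √(0.82² + 0.366²) = 0.898
|j0.82 + 3.6| = √(0.82² + 3.6²) = 3.692
|G(j0.82)| = 7.9 × 0.898 / 3.692 = 1.9213
20 log₁₀(1.9213) = 5.67 dB

5.7 dB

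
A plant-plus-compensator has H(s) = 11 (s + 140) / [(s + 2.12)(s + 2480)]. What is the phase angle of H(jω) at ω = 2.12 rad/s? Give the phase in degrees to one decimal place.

∠(j2.12 + 140) = arctan(2.12/140) = 0.87°
∠(j2.12 + 2.12) = arctan(2.12/2.12) = 45.00°
∠(j2.12 + 2480) = arctan(2.12/2480) = 0.05°
∠H(j2.12) = 0.87° − (45.00° + 0.05°) = -44.18°

-44.2 deg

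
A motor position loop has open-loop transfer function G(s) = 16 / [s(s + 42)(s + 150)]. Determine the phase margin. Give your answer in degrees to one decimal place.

90.0°

Gain crossover: |G(jω)| = 1 at ω ≈ 0.00254 rad/s.
∠G(j0.00254) = −90° − arctan(0.00254/42) − arctan(0.00254/150) ≈ -90.00°
PM = 180° + (-90.00°) = 90.00°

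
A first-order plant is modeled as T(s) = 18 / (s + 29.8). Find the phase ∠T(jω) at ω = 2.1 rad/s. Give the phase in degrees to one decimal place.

-4.0°

∠(j2.1 + 29.8) = arctan(2.1/29.8) = 4.03°
∠T(j2.1) = −4.03° = -4.03°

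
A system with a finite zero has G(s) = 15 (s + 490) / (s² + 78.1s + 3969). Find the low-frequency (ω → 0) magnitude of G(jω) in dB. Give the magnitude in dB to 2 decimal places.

G(0) = 15 × 490 / 3969 = 1.8519
20 log₁₀(1.8519) = 5.352 dB

5.35 dB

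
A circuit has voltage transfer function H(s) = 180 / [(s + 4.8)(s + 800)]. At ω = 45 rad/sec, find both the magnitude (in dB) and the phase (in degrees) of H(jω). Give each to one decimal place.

|j45 + 4.8| = √(45² + 4.8²) = 45.26
|j45 + 800| = √(45² + 800²) = 801.3
|H(j45)| = 180 / (45.26 × 801.3) = 0.0049639
20 log₁₀(0.0049639) = -46.08 dB
∠(j45 + 4.8) = arctan(45/4.8) = 83.91°
∠(j45 + 800) = arctan(45/800) = 3.22°
∠H(j45) = − (83.91° + 3.22°) = -87.13°

|H| = -46.1 dB, ∠H = -87.1°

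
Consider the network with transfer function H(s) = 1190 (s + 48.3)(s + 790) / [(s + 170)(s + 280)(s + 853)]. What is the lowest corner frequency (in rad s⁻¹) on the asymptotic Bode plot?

Break frequencies occur at each pole and zero magnitude: 48.3 rad s⁻¹, 170 rad s⁻¹, 280 rad s⁻¹, 790 rad s⁻¹, 853 rad s⁻¹.
The lowest is 48.3 rad s⁻¹.

48.3 rad s⁻¹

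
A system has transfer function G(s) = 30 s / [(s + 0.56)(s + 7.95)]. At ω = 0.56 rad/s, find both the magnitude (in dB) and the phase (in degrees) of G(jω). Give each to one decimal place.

|j0.56| = 0.56
|j0.56 + 0.56| = √(0.56² + 0.56²) = 0.792
|j0.56 + 7.95| = √(0.56² + 7.95²) = 7.97
|G(j0.56)| = 30 × 0.56 / (0.792 × 7.97) = 2.6617
20 log₁₀(2.6617) = 8.50 dB
∠(j0.56) = 90.00°
∠(j0.56 + 0.56) = arctan(0.56/0.56) = 45.00°
∠(j0.56 + 7.95) = arctan(0.56/7.95) = 4.03°
∠G(j0.56) = 90.00° − (45.00° + 4.03°) = 40.97°

|G| = 8.5 dB, ∠G = 41.0°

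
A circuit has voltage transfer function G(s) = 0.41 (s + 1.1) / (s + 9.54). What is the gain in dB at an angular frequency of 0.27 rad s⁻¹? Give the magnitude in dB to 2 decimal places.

|j0.27 + 1.1| = √(0.27² + 1.1²) = 1.133
|j0.27 + 9.54| = √(0.27² + 9.54²) = 9.544
|G(j0.27)| = 0.41 × 1.133 / 9.544 = 0.048658
20 log₁₀(0.048658) = -26.257 dB

-26.26 dB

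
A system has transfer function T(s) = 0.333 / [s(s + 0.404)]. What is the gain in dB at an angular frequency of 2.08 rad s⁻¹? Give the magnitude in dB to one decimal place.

-22.4 dB

|j2.08 + 0.404| = √(2.08² + 0.404²) = 2.119
|j2.08| = 2.08
|T(j2.08)| = 0.333 / (2.119 × 2.08) = 0.075557
20 log₁₀(0.075557) = -22.43 dB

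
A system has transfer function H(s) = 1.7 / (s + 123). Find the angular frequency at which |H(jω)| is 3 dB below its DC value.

For a single-pole low-pass, the −3 dB point is at the pole: ω = 123 rad/s.

123 rad/s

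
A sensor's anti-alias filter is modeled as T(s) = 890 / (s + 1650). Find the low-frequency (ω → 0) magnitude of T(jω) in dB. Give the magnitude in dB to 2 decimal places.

T(0) = 890 / 1650 = 0.53939
20 log₁₀(0.53939) = -5.362 dB

-5.36 dB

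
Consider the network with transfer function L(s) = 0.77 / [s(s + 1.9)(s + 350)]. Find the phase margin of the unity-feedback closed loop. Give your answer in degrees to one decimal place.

90.0°

Gain crossover: |L(jω)| = 1 at ω ≈ 0.00116 rad/sec.
∠L(j0.00116) = −90° − arctan(0.00116/1.9) − arctan(0.00116/350) ≈ -90.04°
PM = 180° + (-90.04°) = 89.96°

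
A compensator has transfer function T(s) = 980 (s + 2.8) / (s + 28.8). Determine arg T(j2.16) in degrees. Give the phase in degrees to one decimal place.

∠(j2.16 + 2.8) = arctan(2.16/2.8) = 37.65°
∠(j2.16 + 28.8) = arctan(2.16/28.8) = 4.29°
∠T(j2.16) = 37.65° − 4.29° = 33.36°

33.4 deg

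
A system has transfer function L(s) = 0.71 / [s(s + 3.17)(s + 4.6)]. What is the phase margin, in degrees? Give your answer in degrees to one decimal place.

Gain crossover: |L(jω)| = 1 at ω ≈ 0.0487 rad s⁻¹.
∠L(j0.0487) = −90° − arctan(0.0487/3.17) − arctan(0.0487/4.6) ≈ -91.49°
PM = 180° + (-91.49°) = 88.51°

88.5°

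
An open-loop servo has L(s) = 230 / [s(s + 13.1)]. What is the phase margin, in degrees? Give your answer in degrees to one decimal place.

Gain crossover: |L(jω)| = 1 at ω ≈ 12.6 rad/sec.
∠L(j12.6) = −90° − arctan(12.6/13.1) ≈ -133.97°
PM = 180° + (-133.97°) = 46.03°

46.0°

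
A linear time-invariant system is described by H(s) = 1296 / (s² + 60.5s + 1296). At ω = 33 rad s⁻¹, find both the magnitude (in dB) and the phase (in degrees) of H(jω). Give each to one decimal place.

|H| = -3.8 dB, ∠H = -84.1°

|(j33)² + 60.5(j33) + 1296| = |207 + j1996.5| = 2007
|H(j33)| = 1296 / 2007 = 0.64567
20 log₁₀(0.64567) = -3.80 dB
∠[(j33)² + 60.5(j33) + 1296] = ∠[207 + j1996.5] = 84.08°
∠H(j33) = −84.08° = -84.08°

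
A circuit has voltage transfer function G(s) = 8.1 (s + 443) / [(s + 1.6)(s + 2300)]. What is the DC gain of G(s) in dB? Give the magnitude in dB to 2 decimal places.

-0.22 dB

G(0) = 8.1 × 443 / (1.6 × 2300) = 0.97508
20 log₁₀(0.97508) = -0.219 dB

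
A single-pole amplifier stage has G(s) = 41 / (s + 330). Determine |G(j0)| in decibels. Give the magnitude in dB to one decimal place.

-18.1 dB

G(0) = 41 / 330 = 0.12424
20 log₁₀(0.12424) = -18.11 dB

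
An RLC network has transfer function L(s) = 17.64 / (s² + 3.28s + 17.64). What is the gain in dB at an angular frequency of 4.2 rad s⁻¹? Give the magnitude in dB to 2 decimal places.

2.15 dB

|(j4.2)² + 3.28(j4.2) + 17.64| = |0 + j13.776| = 13.78
|L(j4.2)| = 17.64 / 13.78 = 1.2805
20 log₁₀(1.2805) = 2.148 dB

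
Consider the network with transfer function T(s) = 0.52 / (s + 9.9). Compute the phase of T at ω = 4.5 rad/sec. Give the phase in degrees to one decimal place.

-24.4°

∠(j4.5 + 9.9) = arctan(4.5/9.9) = 24.44°
∠T(j4.5) = −24.44° = -24.44°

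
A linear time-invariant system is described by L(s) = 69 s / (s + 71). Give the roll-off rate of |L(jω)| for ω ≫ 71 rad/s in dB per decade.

0 dB/decade

With 1 zero and 1 pole, the high-frequency asymptotic slope is 20 × (1 − 1) = 0 dB/decade.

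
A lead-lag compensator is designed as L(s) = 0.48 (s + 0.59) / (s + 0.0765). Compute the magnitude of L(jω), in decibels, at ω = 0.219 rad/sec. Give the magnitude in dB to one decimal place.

2.3 dB

|j0.219 + 0.59| = √(0.219² + 0.59²) = 0.6293
|j0.219 + 0.0765| = √(0.219² + 0.0765²) = 0.232
|L(j0.219)| = 0.48 × 0.6293 / 0.232 = 1.3022
20 log₁₀(1.3022) = 2.29 dB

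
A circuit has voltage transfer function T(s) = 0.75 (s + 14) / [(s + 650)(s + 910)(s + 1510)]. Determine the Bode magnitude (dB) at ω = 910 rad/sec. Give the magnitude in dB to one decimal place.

|j910 + 14| = √(910² + 14²) = 910.1
|j910 + 650| = √(910² + 650²) = 1118
|j910 + 910| = √(910² + 910²) = 1287
|j910 + 1510| = √(910² + 1510²) = 1763
|T(j910)| = 0.75 × 910.1 / (1118 × 1287 × 1763) = 2.6902e-07
20 log₁₀(2.6902e-07) = -131.40 dB

-131.4 dB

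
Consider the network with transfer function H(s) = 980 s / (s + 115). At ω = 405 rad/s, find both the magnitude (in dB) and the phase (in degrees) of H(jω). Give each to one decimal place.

|H| = 59.5 dB, ∠H = 15.9°

|j405| = 405
|j405 + 115| = √(405² + 115²) = 421
|H(j405)| = 980 × 405 / 421 = 942.73
20 log₁₀(942.73) = 59.49 dB
∠(j405) = 90.00°
∠(j405 + 115) = arctan(405/115) = 74.15°
∠H(j405) = 90.00° − 74.15° = 15.85°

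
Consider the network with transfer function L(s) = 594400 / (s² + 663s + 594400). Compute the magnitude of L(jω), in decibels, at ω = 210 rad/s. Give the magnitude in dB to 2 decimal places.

|(j210)² + 663(j210) + 594400| = |5.503e+05 + j1.3923e+05| = 5.676e+05
|L(j210)| = 594400 / 5.676e+05 = 1.0471
20 log₁₀(1.0471) = 0.400 dB

0.40 dB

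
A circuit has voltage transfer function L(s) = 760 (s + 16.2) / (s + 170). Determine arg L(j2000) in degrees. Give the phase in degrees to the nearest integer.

∠(j2000 + 16.2) = arctan(2000/16.2) = 89.54°
∠(j2000 + 170) = arctan(2000/170) = 85.14°
∠L(j2000) = 89.54° − 85.14° = 4.39°

4°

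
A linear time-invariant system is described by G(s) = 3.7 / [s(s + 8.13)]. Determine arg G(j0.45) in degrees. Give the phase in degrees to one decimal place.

-93.2°

∠(j0.45 + 8.13) = arctan(0.45/8.13) = 3.17°
∠(j0.45) = 90.00°
∠G(j0.45) = − (3.17° + 90.00°) = -93.17°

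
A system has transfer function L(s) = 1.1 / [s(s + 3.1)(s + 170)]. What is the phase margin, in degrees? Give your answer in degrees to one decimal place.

Gain crossover: |L(jω)| = 1 at ω ≈ 0.00209 rad s⁻¹.
∠L(j0.00209) = −90° − arctan(0.00209/3.1) − arctan(0.00209/170) ≈ -90.04°
PM = 180° + (-90.04°) = 89.96°

90.0°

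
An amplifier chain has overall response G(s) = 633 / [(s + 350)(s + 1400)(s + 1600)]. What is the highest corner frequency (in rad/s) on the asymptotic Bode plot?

Break frequencies occur at each pole and zero magnitude: 350 rad/s, 1400 rad/s, 1600 rad/s.
The highest is 1600 rad/s.

1600 rad/s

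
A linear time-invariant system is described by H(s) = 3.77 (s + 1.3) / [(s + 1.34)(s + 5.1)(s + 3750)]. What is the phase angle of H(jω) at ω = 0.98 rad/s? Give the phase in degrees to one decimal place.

-10.1 deg

∠(j0.98 + 1.3) = arctan(0.98/1.3) = 37.01°
∠(j0.98 + 1.34) = arctan(0.98/1.34) = 36.18°
∠(j0.98 + 5.1) = arctan(0.98/5.1) = 10.88°
∠(j0.98 + 3750) = arctan(0.98/3750) = 0.01°
∠H(j0.98) = 37.01° − (36.18° + 10.88° + 0.01°) = -10.06°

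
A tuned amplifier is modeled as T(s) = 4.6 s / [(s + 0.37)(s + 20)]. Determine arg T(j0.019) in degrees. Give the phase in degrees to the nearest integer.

87°

∠(j0.019) = 90.00°
∠(j0.019 + 0.37) = arctan(0.019/0.37) = 2.94°
∠(j0.019 + 20) = arctan(0.019/20) = 0.05°
∠T(j0.019) = 90.00° − (2.94° + 0.05°) = 87.01°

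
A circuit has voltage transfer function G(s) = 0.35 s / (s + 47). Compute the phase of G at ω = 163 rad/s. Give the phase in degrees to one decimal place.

∠(j163) = 90.00°
∠(j163 + 47) = arctan(163/47) = 73.92°
∠G(j163) = 90.00° − 73.92° = 16.08°

16.1°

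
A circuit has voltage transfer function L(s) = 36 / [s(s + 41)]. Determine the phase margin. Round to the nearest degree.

89 deg

Gain crossover: |L(jω)| = 1 at ω ≈ 0.878 rad/s.
∠L(j0.878) = −90° − arctan(0.878/41) ≈ -91.23°
PM = 180° + (-91.23°) = 88.77°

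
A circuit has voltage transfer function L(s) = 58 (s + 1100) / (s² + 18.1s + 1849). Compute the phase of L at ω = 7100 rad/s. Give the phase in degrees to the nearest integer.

-99°

∠(j7100 + 1100) = arctan(7100/1100) = 81.19°
∠[(j7100)² + 18.1(j7100) + 1849] = ∠[-5.0408e+07 + j1.2851e+05] = 179.85°
∠L(j7100) = 81.19° − 179.85° = -98.66°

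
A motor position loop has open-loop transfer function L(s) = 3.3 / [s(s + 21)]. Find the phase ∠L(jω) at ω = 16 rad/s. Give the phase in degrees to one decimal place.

-127.3°

∠(j16 + 21) = arctan(16/21) = 37.30°
∠(j16) = 90.00°
∠L(j16) = − (37.30° + 90.00°) = -127.30°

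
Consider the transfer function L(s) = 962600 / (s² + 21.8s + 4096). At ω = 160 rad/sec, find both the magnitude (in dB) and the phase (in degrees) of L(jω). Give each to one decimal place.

|(j160)² + 21.8(j160) + 4096| = |-21504 + j3488| = 2.179e+04
|L(j160)| = 962600 / 2.179e+04 = 44.186
20 log₁₀(44.186) = 32.91 dB
∠[(j160)² + 21.8(j160) + 4096] = ∠[-21504 + j3488] = 170.79°
∠L(j160) = −170.79° = -170.79°

|L| = 32.9 dB, ∠L = -170.8°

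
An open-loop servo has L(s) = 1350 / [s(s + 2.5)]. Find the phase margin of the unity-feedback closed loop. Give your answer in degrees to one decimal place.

3.9°

Gain crossover: |L(jω)| = 1 at ω ≈ 36.7 rad/s.
∠L(j36.7) = −90° − arctan(36.7/2.5) ≈ -176.10°
PM = 180° + (-176.10°) = 3.90°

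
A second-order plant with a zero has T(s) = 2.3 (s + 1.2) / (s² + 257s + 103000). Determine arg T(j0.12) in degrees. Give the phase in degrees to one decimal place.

5.7°

∠(j0.12 + 1.2) = arctan(0.12/1.2) = 5.71°
∠[(j0.12)² + 257(j0.12) + 103000] = ∠[1.03e+05 + j30.84] = 0.02°
∠T(j0.12) = 5.71° − 0.02° = 5.69°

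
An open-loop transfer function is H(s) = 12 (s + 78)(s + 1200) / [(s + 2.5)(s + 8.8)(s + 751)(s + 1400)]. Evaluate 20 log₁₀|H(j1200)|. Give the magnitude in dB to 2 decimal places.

-103.72 dB

|j1200 + 78| = √(1200² + 78²) = 1203
|j1200 + 1200| = √(1200² + 1200²) = 1697
|j1200 + 2.5| = √(1200² + 2.5²) = 1200
|j1200 + 8.8| = √(1200² + 8.8²) = 1200
|j1200 + 751| = √(1200² + 751²) = 1416
|j1200 + 1400| = √(1200² + 1400²) = 1844
|H(j1200)| = 12 × 1203 × 1697 / (1200 × 1200 × 1416 × 1844) = 6.5149e-06
20 log₁₀(6.5149e-06) = -103.722 dB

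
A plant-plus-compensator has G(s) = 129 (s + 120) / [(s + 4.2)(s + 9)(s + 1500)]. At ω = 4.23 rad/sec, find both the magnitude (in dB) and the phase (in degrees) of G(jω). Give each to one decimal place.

|G| = -15.2 dB, ∠G = -68.5°

|j4.23 + 120| = √(4.23² + 120²) = 120.1
|j4.23 + 4.2| = √(4.23² + 4.2²) = 5.961
|j4.23 + 9| = √(4.23² + 9²) = 9.944
|j4.23 + 1500| = √(4.23² + 1500²) = 1500
|G(j4.23)| = 129 × 120.1 / (5.961 × 9.944 × 1500) = 0.1742
20 log₁₀(0.1742) = -15.18 dB
∠(j4.23 + 120) = arctan(4.23/120) = 2.02°
∠(j4.23 + 4.2) = arctan(4.23/4.2) = 45.20°
∠(j4.23 + 9) = arctan(4.23/9) = 25.17°
∠(j4.23 + 1500) = arctan(4.23/1500) = 0.16°
∠G(j4.23) = 2.02° − (45.20° + 25.17° + 0.16°) = -68.52°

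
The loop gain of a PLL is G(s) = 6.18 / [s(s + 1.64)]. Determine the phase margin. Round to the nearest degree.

36°

Gain crossover: |G(jω)| = 1 at ω ≈ 2.23 rad s⁻¹.
∠G(j2.23) = −90° − arctan(2.23/1.64) ≈ -143.69°
PM = 180° + (-143.69°) = 36.31°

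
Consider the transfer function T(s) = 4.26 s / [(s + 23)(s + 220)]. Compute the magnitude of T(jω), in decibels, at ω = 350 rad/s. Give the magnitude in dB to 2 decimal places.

|j350| = 350
|j350 + 23| = √(350² + 23²) = 350.8
|j350 + 220| = √(350² + 220²) = 413.4
|T(j350)| = 4.26 × 350 / (350.8 × 413.4) = 0.010283
20 log₁₀(0.010283) = -39.758 dB

-39.76 dB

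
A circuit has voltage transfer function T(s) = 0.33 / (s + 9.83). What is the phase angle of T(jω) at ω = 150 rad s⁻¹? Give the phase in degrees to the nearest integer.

-86°

∠(j150 + 9.83) = arctan(150/9.83) = 86.25°
∠T(j150) = −86.25° = -86.25°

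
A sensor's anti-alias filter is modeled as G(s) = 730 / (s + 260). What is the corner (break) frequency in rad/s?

The single real pole at s = −260 gives a corner at ω = 260 rad/s.

260 rad/s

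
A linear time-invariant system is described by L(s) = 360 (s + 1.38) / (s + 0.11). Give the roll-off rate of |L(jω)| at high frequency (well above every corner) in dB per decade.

With 1 zero and 1 pole, the high-frequency asymptotic slope is 20 × (1 − 1) = 0 dB/decade.

0 dB/decade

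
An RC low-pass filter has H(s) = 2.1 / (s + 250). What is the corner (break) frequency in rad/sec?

250 rad/sec

The single real pole at s = −250 gives a corner at ω = 250 rad/sec.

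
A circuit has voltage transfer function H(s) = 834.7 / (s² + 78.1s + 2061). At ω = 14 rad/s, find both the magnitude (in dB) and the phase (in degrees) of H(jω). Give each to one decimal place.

|H| = -8.3 dB, ∠H = -30.4°

|(j14)² + 78.1(j14) + 2061| = |1865 + j1093.4| = 2162
|H(j14)| = 834.7 / 2162 = 0.3861
20 log₁₀(0.3861) = -8.27 dB
∠[(j14)² + 78.1(j14) + 2061] = ∠[1865 + j1093.4] = 30.38°
∠H(j14) = −30.38° = -30.38°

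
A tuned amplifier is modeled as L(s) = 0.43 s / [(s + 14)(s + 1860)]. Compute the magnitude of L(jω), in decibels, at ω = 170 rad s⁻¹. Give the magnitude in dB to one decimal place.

-72.8 dB

|j170| = 170
|j170 + 14| = √(170² + 14²) = 170.6
|j170 + 1860| = √(170² + 1860²) = 1868
|L(j170)| = 0.43 × 170 / (170.6 × 1868) = 0.00022945
20 log₁₀(0.00022945) = -72.79 dB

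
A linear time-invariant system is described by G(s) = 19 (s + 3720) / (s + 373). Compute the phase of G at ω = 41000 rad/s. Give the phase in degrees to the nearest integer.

-5°

∠(j41000 + 3720) = arctan(41000/3720) = 84.82°
∠(j41000 + 373) = arctan(41000/373) = 89.48°
∠G(j41000) = 84.82° − 89.48° = -4.66°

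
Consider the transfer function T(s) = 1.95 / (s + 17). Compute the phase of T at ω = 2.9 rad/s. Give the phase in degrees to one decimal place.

-9.7 deg

∠(j2.9 + 17) = arctan(2.9/17) = 9.68°
∠T(j2.9) = −9.68° = -9.68°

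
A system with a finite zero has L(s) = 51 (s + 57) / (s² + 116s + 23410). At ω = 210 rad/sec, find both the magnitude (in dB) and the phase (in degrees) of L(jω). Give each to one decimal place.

|j210 + 57| = √(210² + 57²) = 217.6
|(j210)² + 116(j210) + 23410| = |-20690 + j24360| = 3.196e+04
|L(j210)| = 51 × 217.6 / 3.196e+04 = 0.34722
20 log₁₀(0.34722) = -9.19 dB
∠(j210 + 57) = arctan(210/57) = 74.81°
∠[(j210)² + 116(j210) + 23410] = ∠[-20690 + j24360] = 130.34°
∠L(j210) = 74.81° − 130.34° = -55.53°

|L| = -9.2 dB, ∠L = -55.5°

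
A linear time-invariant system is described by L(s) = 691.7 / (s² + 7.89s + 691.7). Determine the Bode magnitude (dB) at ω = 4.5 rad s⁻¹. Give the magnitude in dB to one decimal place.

0.2 dB

|(j4.5)² + 7.89(j4.5) + 691.7| = |671.45 + j35.505| = 672.4
|L(j4.5)| = 691.7 / 672.4 = 1.0287
20 log₁₀(1.0287) = 0.25 dB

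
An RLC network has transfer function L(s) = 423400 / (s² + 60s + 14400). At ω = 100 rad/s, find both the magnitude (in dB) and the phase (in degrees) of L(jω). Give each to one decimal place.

|(j100)² + 60(j100) + 14400| = |4400 + j6000| = 7440
|L(j100)| = 423400 / 7440 = 56.905
20 log₁₀(56.905) = 35.10 dB
∠[(j100)² + 60(j100) + 14400] = ∠[4400 + j6000] = 53.75°
∠L(j100) = −53.75° = -53.75°

|L| = 35.1 dB, ∠L = -53.7°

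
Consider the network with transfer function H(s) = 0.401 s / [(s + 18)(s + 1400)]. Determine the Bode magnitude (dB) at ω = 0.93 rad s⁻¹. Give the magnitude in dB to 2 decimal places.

-96.61 dB

|j0.93| = 0.93
|j0.93 + 18| = √(0.93² + 18²) = 18.02
|j0.93 + 1400| = √(0.93² + 1400²) = 1400
|H(j0.93)| = 0.401 × 0.93 / (18.02 × 1400) = 1.4779e-05
20 log₁₀(1.4779e-05) = -96.607 dB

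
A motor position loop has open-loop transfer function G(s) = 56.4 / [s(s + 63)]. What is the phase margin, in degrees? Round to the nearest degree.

89°

Gain crossover: |G(jω)| = 1 at ω ≈ 0.895 rad/s.
∠G(j0.895) = −90° − arctan(0.895/63) ≈ -90.81°
PM = 180° + (-90.81°) = 89.19°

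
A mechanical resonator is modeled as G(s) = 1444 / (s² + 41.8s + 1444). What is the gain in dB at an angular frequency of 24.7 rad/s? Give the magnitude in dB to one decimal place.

|(j24.7)² + 41.8(j24.7) + 1444| = |833.91 + j1032.5| = 1327
|G(j24.7)| = 1444 / 1327 = 1.088
20 log₁₀(1.088) = 0.73 dB

0.7 dB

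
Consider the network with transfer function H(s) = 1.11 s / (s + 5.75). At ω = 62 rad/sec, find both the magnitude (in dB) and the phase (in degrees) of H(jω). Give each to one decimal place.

|j62| = 62
|j62 + 5.75| = √(62² + 5.75²) = 62.27
|H(j62)| = 1.11 × 62 / 62.27 = 1.1053
20 log₁₀(1.1053) = 0.87 dB
∠(j62) = 90.00°
∠(j62 + 5.75) = arctan(62/5.75) = 84.70°
∠H(j62) = 90.00° − 84.70° = 5.30°

|H| = 0.9 dB, ∠H = 5.3°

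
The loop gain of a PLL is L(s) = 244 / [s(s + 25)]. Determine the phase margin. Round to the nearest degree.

70°

Gain crossover: |L(jω)| = 1 at ω ≈ 9.16 rad/s.
∠L(j9.16) = −90° − arctan(9.16/25) ≈ -110.13°
PM = 180° + (-110.13°) = 69.87°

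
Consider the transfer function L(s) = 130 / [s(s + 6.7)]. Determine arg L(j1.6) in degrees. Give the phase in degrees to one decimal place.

∠(j1.6 + 6.7) = arctan(1.6/6.7) = 13.43°
∠(j1.6) = 90.00°
∠L(j1.6) = − (13.43° + 90.00°) = -103.43°

-103.4°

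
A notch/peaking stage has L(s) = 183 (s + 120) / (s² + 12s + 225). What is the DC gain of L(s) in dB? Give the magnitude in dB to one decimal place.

39.8 dB

L(0) = 183 × 120 / 225 = 97.6
20 log₁₀(97.6) = 39.79 dB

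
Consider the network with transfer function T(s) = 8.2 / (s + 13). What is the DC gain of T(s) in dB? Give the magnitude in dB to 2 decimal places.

-4.00 dB

T(0) = 8.2 / 13 = 0.63077
20 log₁₀(0.63077) = -4.003 dB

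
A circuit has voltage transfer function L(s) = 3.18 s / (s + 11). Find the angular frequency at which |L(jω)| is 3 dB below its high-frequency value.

11 rad s⁻¹

For a single-pole high-pass, the −3 dB point is at the pole: ω = 11 rad s⁻¹.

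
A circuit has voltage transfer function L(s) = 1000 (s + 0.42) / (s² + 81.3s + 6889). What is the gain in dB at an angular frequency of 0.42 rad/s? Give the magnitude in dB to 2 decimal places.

|j0.42 + 0.42| = √(0.42² + 0.42²) = 0.594
|(j0.42)² + 81.3(j0.42) + 6889| = |6888.8 + j34.146| = 6889
|L(j0.42)| = 1000 × 0.594 / 6889 = 0.086221
20 log₁₀(0.086221) = -21.288 dB

-21.29 dB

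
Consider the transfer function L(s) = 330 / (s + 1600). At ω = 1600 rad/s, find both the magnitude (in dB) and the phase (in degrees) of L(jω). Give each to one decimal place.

|L| = -16.7 dB, ∠L = -45.0°

|j1600 + 1600| = √(1600² + 1600²) = 2263
|L(j1600)| = 330 / 2263 = 0.14584
20 log₁₀(0.14584) = -16.72 dB
∠(j1600 + 1600) = arctan(1600/1600) = 45.00°
∠L(j1600) = −45.00° = -45.00°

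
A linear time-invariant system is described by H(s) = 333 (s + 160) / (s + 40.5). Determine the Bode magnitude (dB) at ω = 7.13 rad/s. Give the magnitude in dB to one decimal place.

|j7.13 + 160| = √(7.13² + 160²) = 160.2
|j7.13 + 40.5| = √(7.13² + 40.5²) = 41.12
|H(j7.13)| = 333 × 160.2 / 41.12 = 1296.9
20 log₁₀(1296.9) = 62.26 dB

62.3 dB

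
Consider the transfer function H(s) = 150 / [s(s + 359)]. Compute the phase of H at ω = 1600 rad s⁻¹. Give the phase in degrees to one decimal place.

-167.4°

∠(j1600 + 359) = arctan(1600/359) = 77.35°
∠(j1600) = 90.00°
∠H(j1600) = − (77.35° + 90.00°) = -167.35°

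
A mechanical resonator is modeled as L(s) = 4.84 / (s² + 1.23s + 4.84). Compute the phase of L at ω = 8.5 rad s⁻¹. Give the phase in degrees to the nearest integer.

-171°

∠[(j8.5)² + 1.23(j8.5) + 4.84] = ∠[-67.41 + j10.455] = 171.18°
∠L(j8.5) = −171.18° = -171.18°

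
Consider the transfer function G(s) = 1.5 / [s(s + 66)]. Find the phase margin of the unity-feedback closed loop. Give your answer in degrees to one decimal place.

90.0°

Gain crossover: |G(jω)| = 1 at ω ≈ 0.0227 rad/s.
∠G(j0.0227) = −90° − arctan(0.0227/66) ≈ -90.02°
PM = 180° + (-90.02°) = 89.98°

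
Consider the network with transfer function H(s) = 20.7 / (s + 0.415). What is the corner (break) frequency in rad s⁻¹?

The single real pole at s = −0.415 gives a corner at ω = 0.415 rad s⁻¹.

0.415 rad s⁻¹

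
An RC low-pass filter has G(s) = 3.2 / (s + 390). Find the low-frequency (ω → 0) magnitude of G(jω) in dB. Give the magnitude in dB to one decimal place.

-41.7 dB

G(0) = 3.2 / 390 = 0.0082051
20 log₁₀(0.0082051) = -41.72 dB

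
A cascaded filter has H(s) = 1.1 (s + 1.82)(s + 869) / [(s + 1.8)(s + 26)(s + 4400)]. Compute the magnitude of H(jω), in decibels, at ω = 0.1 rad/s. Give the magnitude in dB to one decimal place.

|j0.1 + 1.82| = √(0.1² + 1.82²) = 1.823
|j0.1 + 869| = √(0.1² + 869²) = 869
|j0.1 + 1.8| = √(0.1² + 1.8²) = 1.803
|j0.1 + 26| = √(0.1² + 26²) = 26
|j0.1 + 4400| = √(0.1² + 4400²) = 4400
|H(j0.1)| = 1.1 × 1.823 × 869 / (1.803 × 26 × 4400) = 0.0084483
20 log₁₀(0.0084483) = -41.46 dB

-41.5 dB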